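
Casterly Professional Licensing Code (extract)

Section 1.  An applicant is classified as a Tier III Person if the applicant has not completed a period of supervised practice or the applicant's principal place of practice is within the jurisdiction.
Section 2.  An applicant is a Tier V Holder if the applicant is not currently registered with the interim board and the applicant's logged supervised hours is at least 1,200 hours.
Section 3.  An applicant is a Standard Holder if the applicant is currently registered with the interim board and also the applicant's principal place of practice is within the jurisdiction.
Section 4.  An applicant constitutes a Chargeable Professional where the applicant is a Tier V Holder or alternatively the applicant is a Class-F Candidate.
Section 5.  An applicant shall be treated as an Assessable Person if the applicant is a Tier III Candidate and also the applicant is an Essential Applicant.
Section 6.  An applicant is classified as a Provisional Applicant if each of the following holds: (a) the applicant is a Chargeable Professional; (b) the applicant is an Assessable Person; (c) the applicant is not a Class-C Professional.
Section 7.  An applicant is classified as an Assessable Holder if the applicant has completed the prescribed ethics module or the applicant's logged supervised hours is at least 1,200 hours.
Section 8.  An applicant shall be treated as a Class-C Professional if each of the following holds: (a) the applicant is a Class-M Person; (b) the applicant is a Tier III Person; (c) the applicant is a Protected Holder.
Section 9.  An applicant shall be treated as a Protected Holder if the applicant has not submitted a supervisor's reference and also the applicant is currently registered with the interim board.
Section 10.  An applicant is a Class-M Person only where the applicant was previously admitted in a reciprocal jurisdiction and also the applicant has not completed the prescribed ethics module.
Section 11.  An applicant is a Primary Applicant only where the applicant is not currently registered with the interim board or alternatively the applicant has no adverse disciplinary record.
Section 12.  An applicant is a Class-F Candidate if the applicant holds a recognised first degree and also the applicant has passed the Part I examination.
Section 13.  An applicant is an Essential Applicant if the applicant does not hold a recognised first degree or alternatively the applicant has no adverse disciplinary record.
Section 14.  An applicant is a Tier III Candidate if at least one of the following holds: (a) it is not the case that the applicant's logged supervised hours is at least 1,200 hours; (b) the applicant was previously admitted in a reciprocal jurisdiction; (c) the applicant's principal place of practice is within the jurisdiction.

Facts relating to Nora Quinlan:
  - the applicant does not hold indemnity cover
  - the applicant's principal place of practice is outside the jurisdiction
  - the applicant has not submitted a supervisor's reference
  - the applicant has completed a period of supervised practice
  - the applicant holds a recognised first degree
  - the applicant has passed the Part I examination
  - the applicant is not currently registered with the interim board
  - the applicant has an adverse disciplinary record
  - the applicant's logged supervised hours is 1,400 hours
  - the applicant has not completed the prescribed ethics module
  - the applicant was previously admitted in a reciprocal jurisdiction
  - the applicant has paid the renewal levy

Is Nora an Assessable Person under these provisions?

No

Under section 14: applicant's logged supervised hours: 1,400 hours ≥ 1,200 hours? yes, so negated condition no; or the applicant was previously admitted in a reciprocal jurisdiction? yes; or the applicant's principal place of practice is within the jurisdiction? no. So the applicant is a Tier III Candidate.
Under section 13: the applicant does not hold a recognised first degree? no; or the applicant has no adverse disciplinary record? no. So the applicant is not an Essential Applicant.
Under section 5: Tier III Candidate (section 14)? yes; and Essential Applicant (section 13)? no. So the applicant is not an Assessable Person.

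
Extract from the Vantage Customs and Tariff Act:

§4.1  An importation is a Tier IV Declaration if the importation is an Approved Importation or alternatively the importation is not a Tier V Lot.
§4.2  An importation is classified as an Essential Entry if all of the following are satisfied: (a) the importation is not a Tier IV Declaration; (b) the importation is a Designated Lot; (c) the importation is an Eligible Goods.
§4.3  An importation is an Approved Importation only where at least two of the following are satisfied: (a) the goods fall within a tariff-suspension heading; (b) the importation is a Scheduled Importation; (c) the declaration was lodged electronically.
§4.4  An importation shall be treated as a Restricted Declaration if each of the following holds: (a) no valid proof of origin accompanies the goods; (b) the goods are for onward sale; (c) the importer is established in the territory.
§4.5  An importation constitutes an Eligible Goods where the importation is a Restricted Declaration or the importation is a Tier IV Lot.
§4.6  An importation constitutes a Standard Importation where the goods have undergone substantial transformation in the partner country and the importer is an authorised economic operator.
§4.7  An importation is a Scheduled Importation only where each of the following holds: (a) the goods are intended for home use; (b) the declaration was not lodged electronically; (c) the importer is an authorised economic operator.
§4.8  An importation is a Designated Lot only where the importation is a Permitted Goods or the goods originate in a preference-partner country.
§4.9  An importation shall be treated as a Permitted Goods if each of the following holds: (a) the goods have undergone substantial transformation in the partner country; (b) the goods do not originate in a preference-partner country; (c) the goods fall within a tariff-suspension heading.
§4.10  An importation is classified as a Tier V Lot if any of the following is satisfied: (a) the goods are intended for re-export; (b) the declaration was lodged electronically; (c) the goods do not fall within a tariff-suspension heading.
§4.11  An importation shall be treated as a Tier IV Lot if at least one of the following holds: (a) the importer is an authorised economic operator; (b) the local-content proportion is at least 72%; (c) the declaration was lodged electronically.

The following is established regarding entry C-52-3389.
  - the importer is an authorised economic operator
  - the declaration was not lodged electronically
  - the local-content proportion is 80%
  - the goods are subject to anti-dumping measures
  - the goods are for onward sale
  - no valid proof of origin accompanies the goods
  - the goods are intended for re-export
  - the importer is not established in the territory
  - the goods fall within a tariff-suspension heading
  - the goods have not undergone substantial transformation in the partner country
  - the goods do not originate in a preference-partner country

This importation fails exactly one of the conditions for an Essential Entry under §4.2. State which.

§4.7 — Scheduled Importation: [the goods are intended for home use? no] AND [the declaration was not lodged electronically? yes] AND [the importer is an authorised economic operator? yes] → not satisfied.
§4.3 — Approved Importation: the goods fall within a tariff-suspension heading? yes; Scheduled Importation (§4.7)? no; the declaration was lodged electronically? no — 1 of 3 hold (need ≥2) → not satisfied.
§4.10 — Tier V Lot: [the goods are intended for re-export? yes] OR [the declaration was lodged electronically? no] OR [the goods do not fall within a tariff-suspension heading? no] → satisfied.
§4.1 — Tier IV Declaration: [Approved Importation (§4.3)? no] OR [not a Tier V Lot (§4.10)? no] → not satisfied.
§4.9 — Permitted Goods: [the goods have undergone substantial transformation in the partner country? no] AND [the goods do not originate in a preference-partner country? yes] AND [the goods fall within a tariff-suspension heading? yes] → not satisfied.
§4.8 — Designated Lot: [Permitted Goods (§4.9)? no] OR [the goods originate in a preference-partner country? no] → not satisfied.
§4.4 — Restricted Declaration: [no valid proof of origin accompanies the goods? yes] AND [the goods are for onward sale? yes] AND [the importer is established in the territory? no] → not satisfied.
§4.11 — Tier IV Lot: [the importer is an authorised economic operator? yes] OR [local-content proportion: 80% ≥ 72%? yes] OR [the declaration was lodged electronically? no] → satisfied.
§4.5 — Eligible Goods: [Restricted Declaration (§4.4)? no] OR [Tier IV Lot (§4.11)? yes] → satisfied.
§4.2 — Essential Entry: [not a Tier IV Declaration (§4.1)? yes] AND [Designated Lot (§4.8)? no] AND [Eligible Goods (§4.5)? yes] → not satisfied.

Designated Lot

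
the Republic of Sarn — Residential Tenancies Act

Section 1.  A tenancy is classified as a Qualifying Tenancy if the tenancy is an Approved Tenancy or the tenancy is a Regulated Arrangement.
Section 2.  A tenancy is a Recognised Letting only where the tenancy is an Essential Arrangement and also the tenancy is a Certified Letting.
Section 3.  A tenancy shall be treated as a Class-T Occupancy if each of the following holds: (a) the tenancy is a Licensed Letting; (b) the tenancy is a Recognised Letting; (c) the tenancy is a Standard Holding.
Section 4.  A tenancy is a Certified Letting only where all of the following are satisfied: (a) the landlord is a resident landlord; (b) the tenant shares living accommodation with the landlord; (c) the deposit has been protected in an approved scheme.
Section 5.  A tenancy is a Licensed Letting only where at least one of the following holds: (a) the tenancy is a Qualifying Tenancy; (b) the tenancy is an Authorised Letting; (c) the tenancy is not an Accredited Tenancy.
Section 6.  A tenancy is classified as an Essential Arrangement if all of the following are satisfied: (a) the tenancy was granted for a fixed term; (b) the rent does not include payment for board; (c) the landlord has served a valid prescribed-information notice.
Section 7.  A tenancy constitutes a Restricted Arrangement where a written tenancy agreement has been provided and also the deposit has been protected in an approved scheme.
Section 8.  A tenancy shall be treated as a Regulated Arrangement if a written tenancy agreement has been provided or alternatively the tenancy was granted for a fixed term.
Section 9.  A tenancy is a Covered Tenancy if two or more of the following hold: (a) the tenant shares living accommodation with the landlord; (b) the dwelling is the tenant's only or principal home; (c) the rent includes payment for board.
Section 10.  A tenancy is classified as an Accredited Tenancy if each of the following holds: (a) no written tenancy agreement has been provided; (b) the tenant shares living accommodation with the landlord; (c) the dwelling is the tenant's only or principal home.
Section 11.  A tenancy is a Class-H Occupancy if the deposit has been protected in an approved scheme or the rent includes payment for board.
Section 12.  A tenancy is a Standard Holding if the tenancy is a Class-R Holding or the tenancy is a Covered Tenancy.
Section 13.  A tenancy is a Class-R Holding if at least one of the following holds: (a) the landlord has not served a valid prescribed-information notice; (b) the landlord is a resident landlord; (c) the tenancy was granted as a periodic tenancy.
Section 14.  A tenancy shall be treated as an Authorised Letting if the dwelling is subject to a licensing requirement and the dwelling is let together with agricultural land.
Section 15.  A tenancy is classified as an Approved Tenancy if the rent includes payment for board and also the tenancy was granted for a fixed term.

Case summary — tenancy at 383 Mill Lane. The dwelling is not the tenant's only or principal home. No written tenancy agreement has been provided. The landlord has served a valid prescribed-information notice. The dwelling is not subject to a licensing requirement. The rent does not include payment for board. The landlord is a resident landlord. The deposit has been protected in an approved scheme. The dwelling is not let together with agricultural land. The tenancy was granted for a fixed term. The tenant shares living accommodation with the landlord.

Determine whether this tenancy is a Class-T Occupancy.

section 15 — Approved Tenancy: [the rent includes payment for board? no] AND [the tenancy was granted for a fixed term? yes] → not satisfied.
section 8 — Regulated Arrangement: [a written tenancy agreement has been provided? no] OR [the tenancy was granted for a fixed term? yes] → satisfied.
section 1 — Qualifying Tenancy: [Approved Tenancy (section 15)? no] OR [Regulated Arrangement (section 8)? yes] → satisfied.
section 14 — Authorised Letting: [the dwelling is subject to a licensing requirement? no] AND [the dwelling is let together with agricultural land? no] → not satisfied.
section 10 — Accredited Tenancy: [no written tenancy agreement has been provided? yes] AND [the tenant shares living accommodation with the landlord? yes] AND [the dwelling is the tenant's only or principal home? no] → not satisfied.
section 5 — Licensed Letting: [Qualifying Tenancy (section 1)? yes] OR [Authorised Letting (section 14)? no] OR [not an Accredited Tenancy (section 10)? yes] → satisfied.
section 6 — Essential Arrangement: [the tenancy was granted for a fixed term? yes] AND [the rent does not include payment for board? yes] AND [the landlord has served a valid prescribed-information notice? yes] → satisfied.
section 4 — Certified Letting: [the landlord is a resident landlord? yes] AND [the tenant shares living accommodation with the landlord? yes] AND [the deposit has been protected in an approved scheme? yes] → satisfied.
section 2 — Recognised Letting: [Essential Arrangement (section 6)? yes] AND [Certified Letting (section 4)? yes] → satisfied.
section 13 — Class-R Holding: [the landlord has not served a valid prescribed-information notice? no] OR [the landlord is a resident landlord? yes] OR [the tenancy was granted as a periodic tenancy? no] → satisfied.
section 9 — Covered Tenancy: the tenant shares living accommodation with the landlord? yes; the dwelling is the tenant's only or principal home? no; the rent includes payment for board? no — 1 of 3 hold (need ≥2) → not satisfied.
section 12 — Standard Holding: [Class-R Holding (section 13)? yes] OR [Covered Tenancy (section 9)? no] → satisfied.
section 3 — Class-T Occupancy: [Licensed Letting (section 5)? yes] AND [Recognised Letting (section 2)? yes] AND [Standard Holding (section 12)? yes] → satisfied.

Yes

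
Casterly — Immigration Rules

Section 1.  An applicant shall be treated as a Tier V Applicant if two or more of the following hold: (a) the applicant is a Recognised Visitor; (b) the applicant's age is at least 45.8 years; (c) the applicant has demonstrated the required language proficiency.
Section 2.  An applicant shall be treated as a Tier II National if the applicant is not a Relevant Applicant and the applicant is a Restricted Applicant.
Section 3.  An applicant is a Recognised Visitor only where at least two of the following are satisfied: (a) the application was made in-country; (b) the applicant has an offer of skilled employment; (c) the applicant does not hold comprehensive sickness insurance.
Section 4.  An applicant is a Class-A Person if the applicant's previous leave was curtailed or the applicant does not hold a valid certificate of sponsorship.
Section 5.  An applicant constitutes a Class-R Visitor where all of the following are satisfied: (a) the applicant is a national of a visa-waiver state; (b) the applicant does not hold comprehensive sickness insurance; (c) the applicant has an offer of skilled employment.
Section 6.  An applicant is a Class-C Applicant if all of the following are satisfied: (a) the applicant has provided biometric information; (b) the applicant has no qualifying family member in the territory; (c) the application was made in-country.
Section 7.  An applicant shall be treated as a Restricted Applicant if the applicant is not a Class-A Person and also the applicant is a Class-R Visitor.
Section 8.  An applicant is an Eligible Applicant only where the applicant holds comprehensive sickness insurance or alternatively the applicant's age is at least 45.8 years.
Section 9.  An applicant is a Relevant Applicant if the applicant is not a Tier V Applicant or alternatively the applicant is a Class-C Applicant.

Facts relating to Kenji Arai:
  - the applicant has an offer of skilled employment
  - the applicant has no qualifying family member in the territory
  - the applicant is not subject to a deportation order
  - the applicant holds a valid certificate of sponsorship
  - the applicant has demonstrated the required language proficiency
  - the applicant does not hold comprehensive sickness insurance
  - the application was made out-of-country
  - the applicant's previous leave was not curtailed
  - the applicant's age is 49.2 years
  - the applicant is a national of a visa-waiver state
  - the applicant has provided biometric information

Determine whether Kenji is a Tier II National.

section 3 — Recognised Visitor: the application was made in-country? no; the applicant has an offer of skilled employment? yes; the applicant does not hold comprehensive sickness insurance? yes — 2 of 3 hold (need ≥2) → satisfied.
section 1 — Tier V Applicant: Recognised Visitor (section 3)? yes; applicant's age: 49.2 years ≥ 45.8 years? yes; the applicant has demonstrated the required language proficiency? yes — 3 of 3 hold (need ≥2) → satisfied.
section 6 — Class-C Applicant: [the applicant has provided biometric information? yes] AND [the applicant has no qualifying family member in the territory? yes] AND [the application was made in-country? no] → not satisfied.
section 9 — Relevant Applicant: [not a Tier V Applicant (section 1)? no] OR [Class-C Applicant (section 6)? no] → not satisfied.
section 4 — Class-A Person: [the applicant's previous leave was curtailed? no] OR [the applicant does not hold a valid certificate of sponsorship? no] → not satisfied.
section 5 — Class-R Visitor: [the applicant is a national of a visa-waiver state? yes] AND [the applicant does not hold comprehensive sickness insurance? yes] AND [the applicant has an offer of skilled employment? yes] → satisfied.
section 7 — Restricted Applicant: [not a Class-A Person (section 4)? yes] AND [Class-R Visitor (section 5)? yes] → satisfied.
section 2 — Tier II National: [not a Relevant Applicant (section 9)? yes] AND [Restricted Applicant (section 7)? yes] → satisfied.

Yes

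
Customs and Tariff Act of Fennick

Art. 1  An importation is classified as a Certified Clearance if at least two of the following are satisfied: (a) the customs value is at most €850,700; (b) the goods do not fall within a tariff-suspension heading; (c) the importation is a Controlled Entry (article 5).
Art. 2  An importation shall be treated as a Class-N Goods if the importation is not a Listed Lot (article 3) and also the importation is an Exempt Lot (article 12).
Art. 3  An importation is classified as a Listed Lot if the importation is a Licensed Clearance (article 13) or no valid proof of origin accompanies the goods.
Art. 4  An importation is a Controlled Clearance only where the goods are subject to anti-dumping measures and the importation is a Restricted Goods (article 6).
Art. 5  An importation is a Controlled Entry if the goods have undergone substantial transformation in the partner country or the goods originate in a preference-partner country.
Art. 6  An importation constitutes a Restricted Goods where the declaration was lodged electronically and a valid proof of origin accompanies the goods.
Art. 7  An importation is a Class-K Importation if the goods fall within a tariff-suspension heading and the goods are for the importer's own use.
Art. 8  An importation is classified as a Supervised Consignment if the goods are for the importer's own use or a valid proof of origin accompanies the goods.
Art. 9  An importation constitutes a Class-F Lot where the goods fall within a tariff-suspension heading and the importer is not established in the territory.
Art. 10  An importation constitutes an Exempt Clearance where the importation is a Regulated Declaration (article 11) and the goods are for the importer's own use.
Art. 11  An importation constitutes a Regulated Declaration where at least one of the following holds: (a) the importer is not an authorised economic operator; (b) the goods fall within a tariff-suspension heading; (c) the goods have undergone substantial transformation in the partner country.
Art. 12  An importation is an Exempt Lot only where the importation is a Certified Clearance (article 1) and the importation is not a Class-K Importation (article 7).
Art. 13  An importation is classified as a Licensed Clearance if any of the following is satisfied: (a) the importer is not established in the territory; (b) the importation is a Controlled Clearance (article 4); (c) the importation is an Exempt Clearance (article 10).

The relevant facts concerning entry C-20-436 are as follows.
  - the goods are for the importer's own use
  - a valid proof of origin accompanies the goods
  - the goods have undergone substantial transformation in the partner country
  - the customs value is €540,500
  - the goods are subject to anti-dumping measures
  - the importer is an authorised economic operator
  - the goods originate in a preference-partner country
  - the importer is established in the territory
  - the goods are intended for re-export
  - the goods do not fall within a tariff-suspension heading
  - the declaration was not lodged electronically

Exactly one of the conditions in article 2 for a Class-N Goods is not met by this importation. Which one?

Under article 6: the declaration was lodged electronically? no; and a valid proof of origin accompanies the goods? yes. So the importation is not a Restricted Goods.
Under article 4: the goods are subject to anti-dumping measures? yes; and Restricted Goods (article 6)? no. So the importation is not a Controlled Clearance.
Under article 11: the importer is not an authorised economic operator? no; or the goods fall within a tariff-suspension heading? no; or the goods have undergone substantial transformation in the partner country? yes. So the importation is a Regulated Declaration.
Under article 10: Regulated Declaration (article 11)? yes; and the goods are for the importer's own use? yes. So the importation is an Exempt Clearance.
Under article 13: the importer is not established in the territory? no; or Controlled Clearance (article 4)? no; or Exempt Clearance (article 10)? yes. So the importation is a Licensed Clearance.
Under article 3: Licensed Clearance (article 13)? yes; or no valid proof of origin accompanies the goods? no. So the importation is a Listed Lot.
Under article 5: the goods have undergone substantial transformation in the partner country? yes; or the goods originate in a preference-partner country? yes. So the importation is a Controlled Entry.
Under article 1: customs value: €540,500 ≤ €850,700? yes; the goods do not fall within a tariff-suspension heading? yes; Controlled Entry (article 5)? yes — 3 of 3 hold (need ≥2) → satisfied.
Under article 7: the goods fall within a tariff-suspension heading? no; and the goods are for the importer's own use? yes. So the importation is not a Class-K Importation.
Under article 12: Certified Clearance (article 1)? yes; and not a Class-K Importation (article 7)? yes. So the importation is an Exempt Lot.
Under article 2: not a Listed Lot (article 3)? no; and Exempt Lot (article 12)? yes. So the importation is not a Class-N Goods.

Listed Lot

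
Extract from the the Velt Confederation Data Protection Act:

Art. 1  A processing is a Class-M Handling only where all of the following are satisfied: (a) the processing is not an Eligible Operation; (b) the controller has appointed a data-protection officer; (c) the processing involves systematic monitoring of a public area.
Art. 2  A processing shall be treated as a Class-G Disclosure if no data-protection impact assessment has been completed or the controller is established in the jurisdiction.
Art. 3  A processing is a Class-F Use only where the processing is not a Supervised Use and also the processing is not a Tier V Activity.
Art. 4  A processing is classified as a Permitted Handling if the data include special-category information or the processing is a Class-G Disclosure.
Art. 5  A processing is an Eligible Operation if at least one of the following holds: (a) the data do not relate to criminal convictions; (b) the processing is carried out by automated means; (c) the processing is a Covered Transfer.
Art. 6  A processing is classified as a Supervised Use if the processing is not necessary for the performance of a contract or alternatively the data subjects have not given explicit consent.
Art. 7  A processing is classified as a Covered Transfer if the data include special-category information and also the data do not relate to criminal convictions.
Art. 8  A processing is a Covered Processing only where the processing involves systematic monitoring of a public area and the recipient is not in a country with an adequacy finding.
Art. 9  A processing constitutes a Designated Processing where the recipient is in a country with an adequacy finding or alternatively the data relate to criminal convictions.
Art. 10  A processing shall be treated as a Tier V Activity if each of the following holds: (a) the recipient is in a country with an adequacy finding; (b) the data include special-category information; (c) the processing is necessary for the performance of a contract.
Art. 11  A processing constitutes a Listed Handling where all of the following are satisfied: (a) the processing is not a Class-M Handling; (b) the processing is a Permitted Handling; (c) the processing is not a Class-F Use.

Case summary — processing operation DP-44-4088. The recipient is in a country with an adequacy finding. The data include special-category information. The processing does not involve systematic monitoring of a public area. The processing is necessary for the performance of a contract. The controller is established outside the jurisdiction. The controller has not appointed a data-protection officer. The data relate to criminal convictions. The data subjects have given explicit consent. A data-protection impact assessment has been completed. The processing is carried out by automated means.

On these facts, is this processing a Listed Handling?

article 7 — Covered Transfer: [the data include special-category information? yes] AND [the data do not relate to criminal convictions? no] → not satisfied.
article 5 — Eligible Operation: [the data do not relate to criminal convictions? no] OR [the processing is carried out by automated means? yes] OR [Covered Transfer (article 7)? no] → satisfied.
article 1 — Class-M Handling: [not an Eligible Operation (article 5)? no] AND [the controller has appointed a data-protection officer? no] AND [the processing involves systematic monitoring of a public area? no] → not satisfied.
article 2 — Class-G Disclosure: [no data-protection impact assessment has been completed? no] OR [the controller is established in the jurisdiction? no] → not satisfied.
article 4 — Permitted Handling: [the data include special-category information? yes] OR [Class-G Disclosure (article 2)? no] → satisfied.
article 6 — Supervised Use: [the processing is not necessary for the performance of a contract? no] OR [the data subjects have not given explicit consent? no] → not satisfied.
article 10 — Tier V Activity: [the recipient is in a country with an adequacy finding? yes] AND [the data include special-category information? yes] AND [the processing is necessary for the performance of a contract? yes] → satisfied.
article 3 — Class-F Use: [not a Supervised Use (article 6)? yes] AND [not a Tier V Activity (article 10)? no] → not satisfied.
article 11 — Listed Handling: [not a Class-M Handling (article 1)? yes] AND [Permitted Handling (article 4)? yes] AND [not a Class-F Use (article 3)? yes] → satisfied.

Yes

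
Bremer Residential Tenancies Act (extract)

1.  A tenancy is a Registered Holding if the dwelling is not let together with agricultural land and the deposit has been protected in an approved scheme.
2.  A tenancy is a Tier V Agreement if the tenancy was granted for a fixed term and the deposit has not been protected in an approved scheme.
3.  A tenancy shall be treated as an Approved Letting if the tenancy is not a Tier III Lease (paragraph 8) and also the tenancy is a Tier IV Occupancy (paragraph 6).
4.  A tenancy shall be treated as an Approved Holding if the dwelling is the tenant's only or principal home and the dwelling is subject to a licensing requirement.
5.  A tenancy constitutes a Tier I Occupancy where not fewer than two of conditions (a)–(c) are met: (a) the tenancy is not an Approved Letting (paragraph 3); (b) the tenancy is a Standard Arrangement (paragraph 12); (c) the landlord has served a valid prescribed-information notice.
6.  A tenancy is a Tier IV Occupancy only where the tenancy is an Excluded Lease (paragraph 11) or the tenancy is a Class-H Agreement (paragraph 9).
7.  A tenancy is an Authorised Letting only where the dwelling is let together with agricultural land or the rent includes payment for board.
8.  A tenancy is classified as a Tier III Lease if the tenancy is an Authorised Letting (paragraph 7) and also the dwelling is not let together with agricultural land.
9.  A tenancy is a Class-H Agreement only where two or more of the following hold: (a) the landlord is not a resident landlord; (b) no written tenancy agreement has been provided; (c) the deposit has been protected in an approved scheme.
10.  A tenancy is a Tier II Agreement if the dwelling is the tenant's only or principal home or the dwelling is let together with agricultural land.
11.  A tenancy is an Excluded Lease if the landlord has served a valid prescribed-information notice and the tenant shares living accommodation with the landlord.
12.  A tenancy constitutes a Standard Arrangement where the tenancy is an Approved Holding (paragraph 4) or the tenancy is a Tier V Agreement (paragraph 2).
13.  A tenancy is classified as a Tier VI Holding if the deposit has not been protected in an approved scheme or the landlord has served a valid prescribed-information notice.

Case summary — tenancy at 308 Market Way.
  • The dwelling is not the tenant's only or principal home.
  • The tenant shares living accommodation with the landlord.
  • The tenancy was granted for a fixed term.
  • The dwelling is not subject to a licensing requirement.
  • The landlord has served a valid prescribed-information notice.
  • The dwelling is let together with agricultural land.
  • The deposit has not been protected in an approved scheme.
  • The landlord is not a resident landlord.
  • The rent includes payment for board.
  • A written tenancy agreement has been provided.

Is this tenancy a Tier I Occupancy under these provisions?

Under paragraph 7: the dwelling is let together with agricultural land? yes; or the rent includes payment for board? yes. So the tenancy is an Authorised Letting.
Under paragraph 8: Authorised Letting (paragraph 7)? yes; and the dwelling is not let together with agricultural land? no. So the tenancy is not a Tier III Lease.
Under paragraph 11: the landlord has served a valid prescribed-information notice? yes; and the tenant shares living accommodation with the landlord? yes. So the tenancy is an Excluded Lease.
Under paragraph 9: the landlord is not a resident landlord? yes; no written tenancy agreement has been provided? no; the deposit has been protected in an approved scheme? no — 1 of 3 hold (need ≥2) → not satisfied.
Under paragraph 6: Excluded Lease (paragraph 11)? yes; or Class-H Agreement (paragraph 9)? no. So the tenancy is a Tier IV Occupancy.
Under paragraph 3: not a Tier III Lease (paragraph 8)? yes; and Tier IV Occupancy (paragraph 6)? yes. So the tenancy is an Approved Letting.
Under paragraph 4: the dwelling is the tenant's only or principal home? no; and the dwelling is subject to a licensing requirement? no. So the tenancy is not an Approved Holding.
Under paragraph 2: the tenancy was granted for a fixed term? yes; and the deposit has not been protected in an approved scheme? yes. So the tenancy is a Tier V Agreement.
Under paragraph 12: Approved Holding (paragraph 4)? no; or Tier V Agreement (paragraph 2)? yes. So the tenancy is a Standard Arrangement.
Under paragraph 5: not an Approved Letting (paragraph 3)? no; Standard Arrangement (paragraph 12)? yes; the landlord has served a valid prescribed-information notice? yes — 2 of 3 hold (need ≥2) → satisfied.

Yes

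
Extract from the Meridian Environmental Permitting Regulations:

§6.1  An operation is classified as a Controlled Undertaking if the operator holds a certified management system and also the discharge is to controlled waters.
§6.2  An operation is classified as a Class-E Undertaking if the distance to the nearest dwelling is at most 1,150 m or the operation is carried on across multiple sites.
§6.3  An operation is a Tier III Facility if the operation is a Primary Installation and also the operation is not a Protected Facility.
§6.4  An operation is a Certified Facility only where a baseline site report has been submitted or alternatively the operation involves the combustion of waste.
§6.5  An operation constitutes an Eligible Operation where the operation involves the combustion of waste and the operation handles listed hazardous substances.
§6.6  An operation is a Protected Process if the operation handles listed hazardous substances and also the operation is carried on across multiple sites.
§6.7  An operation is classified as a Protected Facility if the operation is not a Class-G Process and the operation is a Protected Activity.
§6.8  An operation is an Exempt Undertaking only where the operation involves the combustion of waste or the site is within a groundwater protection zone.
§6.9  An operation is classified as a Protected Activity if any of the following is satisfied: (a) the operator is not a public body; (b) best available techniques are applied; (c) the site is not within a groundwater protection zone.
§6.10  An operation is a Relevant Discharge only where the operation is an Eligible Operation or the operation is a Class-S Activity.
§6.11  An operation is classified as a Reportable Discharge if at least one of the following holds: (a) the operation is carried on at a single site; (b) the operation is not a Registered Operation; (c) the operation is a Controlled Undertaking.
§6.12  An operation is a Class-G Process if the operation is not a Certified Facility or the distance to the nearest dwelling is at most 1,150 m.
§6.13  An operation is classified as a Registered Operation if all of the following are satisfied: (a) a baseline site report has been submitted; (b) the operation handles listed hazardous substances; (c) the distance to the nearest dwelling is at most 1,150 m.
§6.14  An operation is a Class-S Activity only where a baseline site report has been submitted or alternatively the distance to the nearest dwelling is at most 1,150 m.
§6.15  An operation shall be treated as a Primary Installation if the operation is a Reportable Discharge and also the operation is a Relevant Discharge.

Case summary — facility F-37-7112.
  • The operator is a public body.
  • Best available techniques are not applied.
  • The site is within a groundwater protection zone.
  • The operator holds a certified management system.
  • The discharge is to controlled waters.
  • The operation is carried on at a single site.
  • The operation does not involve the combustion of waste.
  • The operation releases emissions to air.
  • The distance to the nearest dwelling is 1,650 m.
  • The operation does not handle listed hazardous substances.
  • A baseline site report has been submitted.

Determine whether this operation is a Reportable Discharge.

§6.13 — Registered Operation: [a baseline site report has been submitted? yes] AND [the operation handles listed hazardous substances? no] AND [distance to the nearest dwelling: 1,650 m ≤ 1,150 m? no] → not satisfied.
§6.1 — Controlled Undertaking: [the operator holds a certified management system? yes] AND [the discharge is to controlled waters? yes] → satisfied.
§6.11 — Reportable Discharge: [the operation is carried on at a single site? yes] OR [not a Registered Operation (§6.13)? yes] OR [Controlled Undertaking (§6.1)? yes] → satisfied.

Yes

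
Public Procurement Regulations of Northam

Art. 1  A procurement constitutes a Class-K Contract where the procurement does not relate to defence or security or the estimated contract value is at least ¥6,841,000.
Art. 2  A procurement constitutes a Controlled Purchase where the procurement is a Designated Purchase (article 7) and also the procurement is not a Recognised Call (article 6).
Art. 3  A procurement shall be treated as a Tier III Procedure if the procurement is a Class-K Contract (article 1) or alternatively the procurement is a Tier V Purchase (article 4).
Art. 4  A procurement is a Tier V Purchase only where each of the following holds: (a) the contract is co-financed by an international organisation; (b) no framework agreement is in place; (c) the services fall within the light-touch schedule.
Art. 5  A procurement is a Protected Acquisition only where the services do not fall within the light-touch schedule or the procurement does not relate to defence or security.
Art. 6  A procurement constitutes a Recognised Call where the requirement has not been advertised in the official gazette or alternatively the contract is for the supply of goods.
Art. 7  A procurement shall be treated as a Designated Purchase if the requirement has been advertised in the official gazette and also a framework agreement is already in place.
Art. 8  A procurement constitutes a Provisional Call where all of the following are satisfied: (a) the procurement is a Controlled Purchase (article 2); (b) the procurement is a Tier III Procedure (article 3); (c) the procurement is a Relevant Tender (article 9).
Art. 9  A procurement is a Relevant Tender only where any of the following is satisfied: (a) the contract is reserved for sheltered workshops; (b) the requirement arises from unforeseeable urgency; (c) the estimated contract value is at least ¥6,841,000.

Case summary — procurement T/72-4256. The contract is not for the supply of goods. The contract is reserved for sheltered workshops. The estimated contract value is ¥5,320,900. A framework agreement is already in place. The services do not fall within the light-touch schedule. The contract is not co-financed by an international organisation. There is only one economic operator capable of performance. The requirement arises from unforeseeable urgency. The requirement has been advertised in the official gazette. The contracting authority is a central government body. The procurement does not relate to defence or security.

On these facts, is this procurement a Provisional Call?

Yes

Under article 7: the requirement has been advertised in the official gazette? yes; and a framework agreement is already in place? yes. So the procurement is a Designated Purchase.
Under article 6: the requirement has not been advertised in the official gazette? no; or the contract is for the supply of goods? no. So the procurement is not a Recognised Call.
Under article 2: Designated Purchase (article 7)? yes; and not a Recognised Call (article 6)? yes. So the procurement is a Controlled Purchase.
Under article 1: the procurement does not relate to defence or security? yes; or estimated contract value: ¥5,320,900 ≥ ¥6,841,000? no. So the procurement is a Class-K Contract.
Under article 4: the contract is co-financed by an international organisation? no; and no framework agreement is in place? no; and the services fall within the light-touch schedule? no. So the procurement is not a Tier V Purchase.
Under article 3: Class-K Contract (article 1)? yes; or Tier V Purchase (article 4)? no. So the procurement is a Tier III Procedure.
Under article 9: the contract is reserved for sheltered workshops? yes; or the requirement arises from unforeseeable urgency? yes; or estimated contract value: ¥5,320,900 ≥ ¥6,841,000? no. So the procurement is a Relevant Tender.
Under article 8: Controlled Purchase (article 2)? yes; and Tier III Procedure (article 3)? yes; and Relevant Tender (article 9)? yes. So the procurement is a Provisional Call.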